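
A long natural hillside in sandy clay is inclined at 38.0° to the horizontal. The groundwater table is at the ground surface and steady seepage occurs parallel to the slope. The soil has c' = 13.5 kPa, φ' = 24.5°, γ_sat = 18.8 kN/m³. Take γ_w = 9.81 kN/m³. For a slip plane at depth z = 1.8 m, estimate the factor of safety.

FS = 1.10

With seepage parallel to the slope and the water table at the surface, the effective normal stress on the slip plane uses the buoyant unit weight γ' = γ_sat − γ_w while the driving shear stress uses γ_sat:
FS = [c' + γ' z cos²β tanφ'] / [γ_sat z sinβ cosβ]
γ' = 18.8 − 9.81 = 8.99 kN/m³
Numerator = 13.5 + 8.99·1.8·cos²38.0°·tan24.5° = 13.5 + 8.99·1.8·0.6210·0.4557 = 18.079 kPa
Denominator = 18.8·1.8·sin38.0°·cos38.0° = 18.8·1.8·0.6157·0.7880 = 16.417 kPa
FS = 18.079 / 16.417 = 1.101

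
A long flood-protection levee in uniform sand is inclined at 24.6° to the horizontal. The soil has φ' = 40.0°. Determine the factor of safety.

FS = 1.83

For a dry cohesionless infinite slope the factor of safety is FS = tanφ' / tanβ.
FS = tan40.0° / tan24.6° = 0.8391 / 0.4578 = 1.833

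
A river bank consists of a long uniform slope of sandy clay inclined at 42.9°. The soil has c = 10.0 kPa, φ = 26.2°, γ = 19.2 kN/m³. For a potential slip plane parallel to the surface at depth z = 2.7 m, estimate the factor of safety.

For an infinite slope with a slip plane parallel to the surface (no pore pressure): FS = [c + γz cos²β tanφ] / [γz sinβ cosβ].
γz = 19.2·2.7 = 51.84 kN/m²
Numerator = 10.0 + 51.84·cos²42.9°·tan26.2° = 10.0 + 51.84·0.5366·0.4921 = 23.688 kPa
Denominator = 51.84·sin42.9°·cos42.9° = 51.84·0.6807·0.7325 = 25.850 kPa
FS = 23.688 / 25.850 = 0.916

FS = 0.92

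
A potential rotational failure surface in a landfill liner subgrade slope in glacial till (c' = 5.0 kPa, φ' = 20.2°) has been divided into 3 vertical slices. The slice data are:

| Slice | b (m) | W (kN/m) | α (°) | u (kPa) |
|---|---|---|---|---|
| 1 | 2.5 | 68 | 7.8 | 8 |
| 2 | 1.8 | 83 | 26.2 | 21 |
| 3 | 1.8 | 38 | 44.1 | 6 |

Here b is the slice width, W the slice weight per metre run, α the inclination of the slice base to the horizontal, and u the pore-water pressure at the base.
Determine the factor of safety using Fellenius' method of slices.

FS = 0.95

Ordinary method of slices: FS = Σ[c'·Δl_i + (W_i cosα_i − u_i·Δl_i)·tanφ'] / Σ W_i sinα_i, with Δl_i = b_i / cosα_i.
Slice 1: Δl = 2.5/cos7.8° = 2.523 m; N'_1 = 68·cos7.8° − 8·2.523 = 47.2; c'Δl = 12.62; W sinα = 9.2
Slice 2: Δl = 1.8/cos26.2° = 2.006 m; N'_2 = 83·cos26.2° − 21·2.006 = 32.3; c'Δl = 10.03; W sinα = 36.6
Slice 3: Δl = 1.8/cos44.1° = 2.507 m; N'_3 = 38·cos44.1° − 6·2.507 = 12.2; c'Δl = 12.53; W sinα = 26.4
Σc'Δl = 35.2 kN/m; ΣN' = 91.8 kN/m; ΣW sinα = 72.3 kN/m
Resisting = 35.2 + 91.8·tan20.2° = 35.2 + 33.8 = 68.9 kN/m
FS = 68.9 / 72.3 = 0.953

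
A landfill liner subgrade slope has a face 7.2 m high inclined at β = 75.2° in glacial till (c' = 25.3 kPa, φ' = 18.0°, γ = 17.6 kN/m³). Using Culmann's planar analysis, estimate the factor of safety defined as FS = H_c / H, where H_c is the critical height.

FS = 1.60

H_c = (4c'/γ) · sinβ cosφ' / [1 − cos(β − φ')]
    = (4·25.3/17.6) · sin75.2°·cos18.0° / [1 − cos57.2°]
    = 5.750 · 0.9195 / 0.4583 = 11.54 m
FS = H_c / H = 11.54 / 7.2 = 1.602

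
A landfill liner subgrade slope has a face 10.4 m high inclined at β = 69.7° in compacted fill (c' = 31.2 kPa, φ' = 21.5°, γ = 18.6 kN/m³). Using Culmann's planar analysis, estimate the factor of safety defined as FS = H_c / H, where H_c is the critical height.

FS = 1.69

H_c = (4c'/γ) · sinβ cosφ' / [1 − cos(β − φ')]
    = (4·31.2/18.6) · sin69.7°·cos21.5° / [1 − cos48.2°]
    = 6.710 · 0.8726 / 0.3335 = 17.56 m
FS = H_c / H = 17.56 / 10.4 = 1.688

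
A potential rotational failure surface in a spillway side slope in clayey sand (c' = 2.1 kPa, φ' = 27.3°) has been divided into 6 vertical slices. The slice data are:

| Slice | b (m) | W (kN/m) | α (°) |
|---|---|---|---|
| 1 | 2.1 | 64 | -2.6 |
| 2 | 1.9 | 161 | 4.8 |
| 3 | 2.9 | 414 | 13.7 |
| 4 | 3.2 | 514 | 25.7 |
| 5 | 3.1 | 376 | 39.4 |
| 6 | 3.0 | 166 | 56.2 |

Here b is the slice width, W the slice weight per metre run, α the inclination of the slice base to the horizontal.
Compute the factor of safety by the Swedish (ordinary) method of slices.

Ordinary method of slices: FS = Σ[c'·Δl_i + (W_i cosα_i)·tanφ'] / Σ W_i sinα_i, with Δl_i = b_i / cosα_i.
Slice 1: Δl = 2.1/cos(-2.6°) = 2.102 m; N'_1 = 64·cos(-2.6°) = 63.9; c'Δl = 4.41; W sinα = -2.9
Slice 2: Δl = 1.9/cos4.8° = 1.907 m; N'_2 = 161·cos4.8° = 160.4; c'Δl = 4.00; W sinα = 13.5
Slice 3: Δl = 2.9/cos13.7° = 2.985 m; N'_3 = 414·cos13.7° = 402.2; c'Δl = 6.27; W sinα = 98.1
Slice 4: Δl = 3.2/cos25.7° = 3.551 m; N'_4 = 514·cos25.7° = 463.2; c'Δl = 7.46; W sinα = 222.9
Slice 5: Δl = 3.1/cos39.4° = 4.012 m; N'_5 = 376·cos39.4° = 290.5; c'Δl = 8.42; W sinα = 238.7
Slice 6: Δl = 3.0/cos56.2° = 5.393 m; N'_6 = 166·cos56.2° = 92.3; c'Δl = 11.32; W sinα = 137.9
Σc'Δl = 41.9 kN/m; ΣN' = 1472.6 kN/m; ΣW sinα = 708.1 kN/m
Resisting = 41.9 + 1472.6·tan27.3° = 41.9 + 760.1 = 802.0 kN/m
FS = 802.0 / 708.1 = 1.133

FS = 1.13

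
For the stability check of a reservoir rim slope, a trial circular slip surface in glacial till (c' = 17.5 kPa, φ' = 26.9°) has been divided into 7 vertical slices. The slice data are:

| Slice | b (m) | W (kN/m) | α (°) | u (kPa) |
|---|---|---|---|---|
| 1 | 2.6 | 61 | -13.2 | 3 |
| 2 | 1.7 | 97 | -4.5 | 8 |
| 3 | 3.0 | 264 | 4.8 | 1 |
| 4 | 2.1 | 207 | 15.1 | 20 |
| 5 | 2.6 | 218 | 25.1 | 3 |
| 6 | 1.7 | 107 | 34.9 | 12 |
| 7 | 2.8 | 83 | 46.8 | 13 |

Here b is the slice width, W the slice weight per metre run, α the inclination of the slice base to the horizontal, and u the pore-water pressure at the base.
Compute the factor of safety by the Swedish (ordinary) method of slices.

FS = 2.73

Ordinary method of slices: FS = Σ[c'·Δl_i + (W_i cosα_i − u_i·Δl_i)·tanφ'] / Σ W_i sinα_i, with Δl_i = b_i / cosα_i.
Slice 1: Δl = 2.6/cos(-13.2°) = 2.671 m; N'_1 = 61·cos(-13.2°) − 3·2.671 = 51.4; c'Δl = 46.73; W sinα = -13.9
Slice 2: Δl = 1.7/cos(-4.5°) = 1.705 m; N'_2 = 97·cos(-4.5°) − 8·1.705 = 83.1; c'Δl = 29.84; W sinα = -7.6
Slice 3: Δl = 3.0/cos4.8° = 3.011 m; N'_3 = 264·cos4.8° − 1·3.011 = 260.1; c'Δl = 52.68; W sinα = 22.1
Slice 4: Δl = 2.1/cos15.1° = 2.175 m; N'_4 = 207·cos15.1° − 20·2.175 = 156.4; c'Δl = 38.06; W sinα = 53.9
Slice 5: Δl = 2.6/cos25.1° = 2.871 m; N'_5 = 218·cos25.1° − 3·2.871 = 188.8; c'Δl = 50.24; W sinα = 92.5
Slice 6: Δl = 1.7/cos34.9° = 2.073 m; N'_6 = 107·cos34.9° − 12·2.073 = 62.9; c'Δl = 36.27; W sinα = 61.2
Slice 7: Δl = 2.8/cos46.8° = 4.090 m; N'_7 = 83·cos46.8° − 13·4.090 = 3.6; c'Δl = 71.58; W sinα = 60.5
Σc'Δl = 325.4 kN/m; ΣN' = 806.2 kN/m; ΣW sinα = 268.7 kN/m
Resisting = 325.4 + 806.2·tan26.9° = 325.4 + 409.0 = 734.4 kN/m
FS = 734.4 / 268.7 = 2.733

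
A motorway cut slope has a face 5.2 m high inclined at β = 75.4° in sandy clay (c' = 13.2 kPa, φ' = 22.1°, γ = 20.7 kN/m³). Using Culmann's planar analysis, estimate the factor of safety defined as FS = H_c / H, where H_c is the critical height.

H_c = (4c'/γ) · sinβ cosφ' / [1 − cos(β − φ')]
    = (4·13.2/20.7) · sin75.4°·cos22.1° / [1 − cos53.3°]
    = 2.551 · 0.8966 / 0.4024 = 5.68 m
FS = H_c / H = 5.68 / 5.2 = 1.093

FS = 1.09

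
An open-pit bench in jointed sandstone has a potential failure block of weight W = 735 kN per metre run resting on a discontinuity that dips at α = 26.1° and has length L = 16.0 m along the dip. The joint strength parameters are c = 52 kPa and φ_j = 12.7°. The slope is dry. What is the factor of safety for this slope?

Resolving the block weight along and normal to the plane and applying the Mohr–Coulomb strength on the joint:
N' = W cosα = 735·cos26.1° = 660.1 kN/m
Driving force T = W sinα = 735·sin26.1° = 323.4 kN/m
Resisting force R = c·L + N'·tanφ_j = 52·16.0 + 660.1·tan12.7° = 832.0 + 148.7 = 980.7 kN/m
FS = R / T = 980.7 / 323.4 = 3.033

FS = 3.03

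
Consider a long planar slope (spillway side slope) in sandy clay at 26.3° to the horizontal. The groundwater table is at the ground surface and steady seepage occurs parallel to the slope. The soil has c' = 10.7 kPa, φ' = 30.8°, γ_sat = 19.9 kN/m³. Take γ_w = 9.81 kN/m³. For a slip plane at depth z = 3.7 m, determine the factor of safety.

With seepage parallel to the slope and the water table at the surface, the effective normal stress on the slip plane uses the buoyant unit weight γ' = γ_sat − γ_w while the driving shear stress uses γ_sat:
FS = [c' + γ' z cos²β tanφ'] / [γ_sat z sinβ cosβ]
γ' = 19.9 − 9.81 = 10.09 kN/m³
Numerator = 10.7 + 10.09·3.7·cos²26.3°·tan30.8° = 10.7 + 10.09·3.7·0.8037·0.5961 = 28.586 kPa
Denominator = 19.9·3.7·sin26.3°·cos26.3° = 19.9·3.7·0.4431·0.8965 = 29.246 kPa
FS = 28.586 / 29.246 = 0.977

FS = 0.98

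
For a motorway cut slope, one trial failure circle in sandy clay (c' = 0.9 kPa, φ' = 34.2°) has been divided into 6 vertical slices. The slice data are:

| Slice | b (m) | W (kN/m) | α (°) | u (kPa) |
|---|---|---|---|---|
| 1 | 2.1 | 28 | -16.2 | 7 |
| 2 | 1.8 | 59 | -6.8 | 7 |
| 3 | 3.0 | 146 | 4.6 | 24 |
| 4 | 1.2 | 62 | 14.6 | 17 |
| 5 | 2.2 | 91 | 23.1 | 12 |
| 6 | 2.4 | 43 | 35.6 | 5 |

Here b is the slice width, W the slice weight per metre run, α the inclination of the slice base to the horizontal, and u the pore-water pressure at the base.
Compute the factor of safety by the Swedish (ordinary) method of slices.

FS = 2.44

Ordinary method of slices: FS = Σ[c'·Δl_i + (W_i cosα_i − u_i·Δl_i)·tanφ'] / Σ W_i sinα_i, with Δl_i = b_i / cosα_i.
Slice 1: Δl = 2.1/cos(-16.2°) = 2.187 m; N'_1 = 28·cos(-16.2°) − 7·2.187 = 11.6; c'Δl = 1.97; W sinα = -7.8
Slice 2: Δl = 1.8/cos(-6.8°) = 1.813 m; N'_2 = 59·cos(-6.8°) − 7·1.813 = 45.9; c'Δl = 1.63; W sinα = -7.0
Slice 3: Δl = 3.0/cos4.6° = 3.010 m; N'_3 = 146·cos4.6° − 24·3.010 = 73.3; c'Δl = 2.71; W sinα = 11.7
Slice 4: Δl = 1.2/cos14.6° = 1.240 m; N'_4 = 62·cos14.6° − 17·1.240 = 38.9; c'Δl = 1.12; W sinα = 15.6
Slice 5: Δl = 2.2/cos23.1° = 2.392 m; N'_5 = 91·cos23.1° − 12·2.392 = 55.0; c'Δl = 2.15; W sinα = 35.7
Slice 6: Δl = 2.4/cos35.6° = 2.952 m; N'_6 = 43·cos35.6° − 5·2.952 = 20.2; c'Δl = 2.66; W sinα = 25.0
Σc'Δl = 12.2 kN/m; ΣN' = 244.9 kN/m; ΣW sinα = 73.3 kN/m
Resisting = 12.2 + 244.9·tan34.2° = 12.2 + 166.4 = 178.7 kN/m
FS = 178.7 / 73.3 = 2.438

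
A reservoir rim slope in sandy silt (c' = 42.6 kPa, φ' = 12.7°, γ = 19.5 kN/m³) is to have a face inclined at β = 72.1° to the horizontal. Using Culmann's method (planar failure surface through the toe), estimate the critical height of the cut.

Culmann's analysis gives the critical failure plane at α_cr = (β + φ')/2 = (72.1 + 12.7)/2 = 42.4°, and the critical height
H_c = (4c'/γ) · sinβ cosφ' / [1 − cos(β − φ')]
    = (4·42.6/19.5) · sin72.1°·cos12.7° / [1 − cos(59.4°)]
    = 8.738 · 0.9516·0.9755 / [1 − 0.5090]
    = 8.738 · 0.9283 / 0.4910
    = 16.52 m

H_c = 16.52 m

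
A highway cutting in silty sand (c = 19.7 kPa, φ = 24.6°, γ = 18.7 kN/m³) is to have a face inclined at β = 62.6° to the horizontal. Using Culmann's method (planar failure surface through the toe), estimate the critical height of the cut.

Culmann's analysis gives the critical failure plane at α_cr = (β + φ)/2 = (62.6 + 24.6)/2 = 43.6°, and the critical height
H_c = (4c/γ) · sinβ cosφ / [1 − cos(β − φ)]
    = (4·19.7/18.7) · sin62.6°·cos24.6° / [1 − cos(38.0°)]
    = 4.214 · 0.8878·0.9092 / [1 − 0.7880]
    = 4.214 · 0.8072 / 0.2120
    = 16.05 m

H_c = 16.05 m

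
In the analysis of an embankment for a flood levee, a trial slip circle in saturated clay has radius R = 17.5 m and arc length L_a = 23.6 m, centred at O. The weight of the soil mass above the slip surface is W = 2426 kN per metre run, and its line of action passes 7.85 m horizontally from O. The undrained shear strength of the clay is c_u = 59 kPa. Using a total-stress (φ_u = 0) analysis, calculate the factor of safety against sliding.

Taking moments about the centre O, the resisting moment is provided by the undrained shear strength acting along the arc:
M_R = c_u·L_a·R = 59·23.60·17.5 = 24367.0 kN·m/m
M_D = W·d = 2426·7.85 = 19044.1 kN·m/m
FS = M_R / M_D = 24367.0 / 19044.1 = 1.280

FS = 1.28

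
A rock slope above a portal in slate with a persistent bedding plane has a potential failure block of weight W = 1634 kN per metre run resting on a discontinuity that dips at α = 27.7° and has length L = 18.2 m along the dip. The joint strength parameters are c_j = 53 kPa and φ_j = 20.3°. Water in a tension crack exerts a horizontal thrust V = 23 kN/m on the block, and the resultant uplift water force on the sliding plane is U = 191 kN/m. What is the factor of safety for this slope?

FS = 1.83

Resolving the block weight along and normal to the plane and applying the Mohr–Coulomb strength on the joint:
N' = W cosα − U − V sinα = 1634·cos27.7° − 191 − 23·sin27.7° = 1245.0 kN/m
Driving force T = W sinα + V cosα = 1634·sin27.7° + 23·cos27.7° = 779.9 kN/m
Resisting force R = c_j·L + N'·tanφ_j = 53·18.2 + 1245.0·tan20.3° = 964.6 + 460.6 = 1425.2 kN/m
FS = R / T = 1425.2 / 779.9 = 1.827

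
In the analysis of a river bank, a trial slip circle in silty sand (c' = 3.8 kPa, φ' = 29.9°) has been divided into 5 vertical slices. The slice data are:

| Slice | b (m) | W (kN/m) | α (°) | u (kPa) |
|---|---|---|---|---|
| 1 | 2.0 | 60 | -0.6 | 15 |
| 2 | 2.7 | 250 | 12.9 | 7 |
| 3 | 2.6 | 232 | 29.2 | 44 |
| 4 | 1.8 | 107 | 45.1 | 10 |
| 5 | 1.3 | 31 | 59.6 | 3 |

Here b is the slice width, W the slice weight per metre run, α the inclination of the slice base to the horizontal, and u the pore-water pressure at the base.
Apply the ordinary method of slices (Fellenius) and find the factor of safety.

Ordinary method of slices: FS = Σ[c'·Δl_i + (W_i cosα_i − u_i·Δl_i)·tanφ'] / Σ W_i sinα_i, with Δl_i = b_i / cosα_i.
Slice 1: Δl = 2.0/cos(-0.6°) = 2.000 m; N'_1 = 60·cos(-0.6°) − 15·2.000 = 30.0; c'Δl = 7.60; W sinα = -0.6
Slice 2: Δl = 2.7/cos12.9° = 2.770 m; N'_2 = 250·cos12.9° − 7·2.770 = 224.3; c'Δl = 10.53; W sinα = 55.8
Slice 3: Δl = 2.6/cos29.2° = 2.979 m; N'_3 = 232·cos29.2° − 44·2.979 = 71.5; c'Δl = 11.32; W sinα = 113.2
Slice 4: Δl = 1.8/cos45.1° = 2.550 m; N'_4 = 107·cos45.1° − 10·2.550 = 50.0; c'Δl = 9.69; W sinα = 75.8
Slice 5: Δl = 1.3/cos59.6° = 2.569 m; N'_5 = 31·cos59.6° − 3·2.569 = 8.0; c'Δl = 9.76; W sinα = 26.7
Σc'Δl = 48.9 kN/m; ΣN' = 383.8 kN/m; ΣW sinα = 270.9 kN/m
Resisting = 48.9 + 383.8·tan29.9° = 48.9 + 220.7 = 269.6 kN/m
FS = 269.6 / 270.9 = 0.995

FS = 1.00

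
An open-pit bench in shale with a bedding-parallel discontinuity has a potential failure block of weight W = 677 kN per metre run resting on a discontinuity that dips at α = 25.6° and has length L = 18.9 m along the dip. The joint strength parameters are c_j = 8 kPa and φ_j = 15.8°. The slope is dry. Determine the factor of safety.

Resolving the block weight along and normal to the plane and applying the Mohr–Coulomb strength on the joint:
N' = W cosα = 677·cos25.6° = 610.5 kN/m
Driving force T = W sinα = 677·sin25.6° = 292.5 kN/m
Resisting force R = c_j·L + N'·tanφ_j = 8·18.9 + 610.5·tan15.8° = 151.2 + 172.8 = 324.0 kN/m
FS = R / T = 324.0 / 292.5 = 1.107

FS = 1.11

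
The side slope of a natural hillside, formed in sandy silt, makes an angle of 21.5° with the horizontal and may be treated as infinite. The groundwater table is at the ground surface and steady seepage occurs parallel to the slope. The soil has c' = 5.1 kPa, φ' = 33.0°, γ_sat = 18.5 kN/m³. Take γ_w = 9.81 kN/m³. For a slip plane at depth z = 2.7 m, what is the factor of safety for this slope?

FS = 1.07

With seepage parallel to the slope and the water table at the surface, the effective normal stress on the slip plane uses the buoyant unit weight γ' = γ_sat − γ_w while the driving shear stress uses γ_sat:
FS = [c' + γ' z cos²β tanφ'] / [γ_sat z sinβ cosβ]
γ' = 18.5 − 9.81 = 8.69 kN/m³
Numerator = 5.1 + 8.69·2.7·cos²21.5°·tan33.0° = 5.1 + 8.69·2.7·0.8657·0.6494 = 18.290 kPa
Denominator = 18.5·2.7·sin21.5°·cos21.5° = 18.5·2.7·0.3665·0.9304 = 17.033 kPa
FS = 18.290 / 17.033 = 1.074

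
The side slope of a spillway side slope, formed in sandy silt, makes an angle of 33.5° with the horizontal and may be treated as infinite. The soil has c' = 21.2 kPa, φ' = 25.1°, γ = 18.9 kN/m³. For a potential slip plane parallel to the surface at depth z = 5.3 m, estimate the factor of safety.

FS = 1.17

For an infinite slope with a slip plane parallel to the surface (no pore pressure): FS = [c' + γz cos²β tanφ'] / [γz sinβ cosβ].
γz = 18.9·5.3 = 100.17 kN/m²
Numerator = 21.2 + 100.17·cos²33.5°·tan25.1° = 21.2 + 100.17·0.6954·0.4684 = 53.829 kPa
Denominator = 100.17·sin33.5°·cos33.5° = 100.17·0.5519·0.8339 = 46.103 kPa
FS = 53.829 / 46.103 = 1.168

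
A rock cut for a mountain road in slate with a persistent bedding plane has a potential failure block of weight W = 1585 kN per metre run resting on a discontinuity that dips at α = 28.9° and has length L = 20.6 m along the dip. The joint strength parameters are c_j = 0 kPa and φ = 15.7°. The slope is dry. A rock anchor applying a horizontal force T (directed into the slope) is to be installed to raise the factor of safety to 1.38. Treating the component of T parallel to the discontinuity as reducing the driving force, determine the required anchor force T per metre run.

T = 496 kN/m

Resolving forces along and normal to the sliding plane, with the horizontal anchor force T adding T·sinα to the effective normal force and T·cosα acting up the plane against the driving force:
FS = [c_jL + (W cosα + T sinα) tanφ] / [W sinα − T cosα]
Without the anchor: N' = 1387.6 kN/m, driving T_d = 766.0 kN/m, resisting R = 0·20.6 + 1387.6·tan15.7° = 390.0 kN/m, FS = 0.51.
Setting FS = 1.38 and solving for T:
1.38·(766.0 − T cos28.9°) = 390.0 + T sin28.9°·tan15.7°
T·(sin28.9°·tan15.7° + 1.38·cos28.9°) = 1.38·766.0 − 390.0
T·(0.4833·0.2811 + 1.38·0.8755) = 1057.1 − 390.0 = 667.0
T·1.3440 = 667.0
T = 496.3 kN/m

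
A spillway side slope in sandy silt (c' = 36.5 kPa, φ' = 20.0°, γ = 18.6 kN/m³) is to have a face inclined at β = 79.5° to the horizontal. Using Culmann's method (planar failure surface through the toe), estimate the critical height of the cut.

Culmann's analysis gives the critical failure plane at α_cr = (β + φ')/2 = (79.5 + 20.0)/2 = 49.8°, and the critical height
H_c = (4c'/γ) · sinβ cosφ' / [1 − cos(β − φ')]
    = (4·36.5/18.6) · sin79.5°·cos20.0° / [1 − cos(59.5°)]
    = 7.849 · 0.9833·0.9397 / [1 − 0.5075]
    = 7.849 · 0.9240 / 0.4925
    = 14.73 m

H_c = 14.73 m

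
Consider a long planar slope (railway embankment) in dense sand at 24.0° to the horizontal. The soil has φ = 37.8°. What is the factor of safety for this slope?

For a dry cohesionless infinite slope the factor of safety is FS = tanφ / tanβ.
FS = tan37.8° / tan24.0° = 0.7757 / 0.4452 = 1.742

FS = 1.74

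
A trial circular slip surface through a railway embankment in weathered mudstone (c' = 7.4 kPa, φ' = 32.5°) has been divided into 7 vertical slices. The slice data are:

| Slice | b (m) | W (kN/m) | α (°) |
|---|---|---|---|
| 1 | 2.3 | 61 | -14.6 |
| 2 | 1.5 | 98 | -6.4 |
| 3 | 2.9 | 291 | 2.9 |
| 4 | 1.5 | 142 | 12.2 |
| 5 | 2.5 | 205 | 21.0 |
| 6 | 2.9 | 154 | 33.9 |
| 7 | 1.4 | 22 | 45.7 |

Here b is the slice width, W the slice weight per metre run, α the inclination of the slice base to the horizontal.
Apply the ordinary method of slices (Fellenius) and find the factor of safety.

Ordinary method of slices: FS = Σ[c'·Δl_i + (W_i cosα_i)·tanφ'] / Σ W_i sinα_i, with Δl_i = b_i / cosα_i.
Slice 1: Δl = 2.3/cos(-14.6°) = 2.377 m; N'_1 = 61·cos(-14.6°) = 59.0; c'Δl = 17.59; W sinα = -15.4
Slice 2: Δl = 1.5/cos(-6.4°) = 1.509 m; N'_2 = 98·cos(-6.4°) = 97.4; c'Δl = 11.17; W sinα = -10.9
Slice 3: Δl = 2.9/cos2.9° = 2.904 m; N'_3 = 291·cos2.9° = 290.6; c'Δl = 21.49; W sinα = 14.7
Slice 4: Δl = 1.5/cos12.2° = 1.535 m; N'_4 = 142·cos12.2° = 138.8; c'Δl = 11.36; W sinα = 30.0
Slice 5: Δl = 2.5/cos21.0° = 2.678 m; N'_5 = 205·cos21.0° = 191.4; c'Δl = 19.82; W sinα = 73.5
Slice 6: Δl = 2.9/cos33.9° = 3.494 m; N'_6 = 154·cos33.9° = 127.8; c'Δl = 25.86; W sinα = 85.9
Slice 7: Δl = 1.4/cos45.7° = 2.005 m; N'_7 = 22·cos45.7° = 15.4; c'Δl = 14.83; W sinα = 15.7
Σc'Δl = 122.1 kN/m; ΣN' = 920.4 kN/m; ΣW sinα = 193.5 kN/m
Resisting = 122.1 + 920.4·tan32.5° = 122.1 + 586.4 = 708.5 kN/m
FS = 708.5 / 193.5 = 3.661

FS = 3.66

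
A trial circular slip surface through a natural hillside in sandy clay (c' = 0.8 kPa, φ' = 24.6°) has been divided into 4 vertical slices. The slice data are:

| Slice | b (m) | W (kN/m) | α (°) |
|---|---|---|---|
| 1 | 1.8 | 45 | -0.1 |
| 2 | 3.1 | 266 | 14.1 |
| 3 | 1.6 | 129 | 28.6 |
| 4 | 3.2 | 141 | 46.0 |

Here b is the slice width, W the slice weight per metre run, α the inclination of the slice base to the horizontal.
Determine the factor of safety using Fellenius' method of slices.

FS = 1.07

Ordinary method of slices: FS = Σ[c'·Δl_i + (W_i cosα_i)·tanφ'] / Σ W_i sinα_i, with Δl_i = b_i / cosα_i.
Slice 1: Δl = 1.8/cos(-0.1°) = 1.800 m; N'_1 = 45·cos(-0.1°) = 45.0; c'Δl = 1.44; W sinα = -0.1
Slice 2: Δl = 3.1/cos14.1° = 3.196 m; N'_2 = 266·cos14.1° = 258.0; c'Δl = 2.56; W sinα = 64.8
Slice 3: Δl = 1.6/cos28.6° = 1.822 m; N'_3 = 129·cos28.6° = 113.3; c'Δl = 1.46; W sinα = 61.8
Slice 4: Δl = 3.2/cos46.0° = 4.607 m; N'_4 = 141·cos46.0° = 97.9; c'Δl = 3.69; W sinα = 101.4
Σc'Δl = 9.1 kN/m; ΣN' = 514.2 kN/m; ΣW sinα = 227.9 kN/m
Resisting = 9.1 + 514.2·tan24.6° = 9.1 + 235.4 = 244.6 kN/m
FS = 244.6 / 227.9 = 1.073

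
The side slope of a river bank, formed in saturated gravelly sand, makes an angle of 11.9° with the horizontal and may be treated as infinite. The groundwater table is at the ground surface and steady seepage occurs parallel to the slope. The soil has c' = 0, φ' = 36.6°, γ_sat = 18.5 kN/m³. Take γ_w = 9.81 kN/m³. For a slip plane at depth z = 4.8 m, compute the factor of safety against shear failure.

With seepage parallel to the slope and the water table at the surface, the effective normal stress on the slip plane uses the buoyant unit weight γ' = γ_sat − γ_w while the driving shear stress uses γ_sat:
FS = [c' + γ' z cos²β tanφ'] / [γ_sat z sinβ cosβ]
(For c' = 0 this reduces to FS = (γ'/γ_sat)·tanφ'/tanβ.)
γ' = 18.5 − 9.81 = 8.69 kN/m³
Numerator = 0.0 + 8.69·4.8·cos²11.9°·tan36.6° = 0.0 + 8.69·4.8·0.9575·0.7427 = 29.661 kPa
Denominator = 18.5·4.8·sin11.9°·cos11.9° = 18.5·4.8·0.2062·0.9785 = 17.917 kPa
FS = 29.661 / 17.917 = 1.655

FS = 1.66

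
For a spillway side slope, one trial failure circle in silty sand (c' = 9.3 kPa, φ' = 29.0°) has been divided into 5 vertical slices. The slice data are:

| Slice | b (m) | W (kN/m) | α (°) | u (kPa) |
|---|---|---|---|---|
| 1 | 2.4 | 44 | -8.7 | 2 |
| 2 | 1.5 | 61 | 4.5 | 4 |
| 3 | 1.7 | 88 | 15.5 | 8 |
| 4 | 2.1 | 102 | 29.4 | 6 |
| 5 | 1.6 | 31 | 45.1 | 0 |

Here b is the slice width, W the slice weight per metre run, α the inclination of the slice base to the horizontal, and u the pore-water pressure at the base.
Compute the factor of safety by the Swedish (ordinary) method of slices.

Ordinary method of slices: FS = Σ[c'·Δl_i + (W_i cosα_i − u_i·Δl_i)·tanφ'] / Σ W_i sinα_i, with Δl_i = b_i / cosα_i.
Slice 1: Δl = 2.4/cos(-8.7°) = 2.428 m; N'_1 = 44·cos(-8.7°) − 2·2.428 = 38.6; c'Δl = 22.58; W sinα = -6.7
Slice 2: Δl = 1.5/cos4.5° = 1.505 m; N'_2 = 61·cos4.5° − 4·1.505 = 54.8; c'Δl = 13.99; W sinα = 4.8
Slice 3: Δl = 1.7/cos15.5° = 1.764 m; N'_3 = 88·cos15.5° − 8·1.764 = 70.7; c'Δl = 16.41; W sinα = 23.5
Slice 4: Δl = 2.1/cos29.4° = 2.410 m; N'_4 = 102·cos29.4° − 6·2.410 = 74.4; c'Δl = 22.42; W sinα = 50.1
Slice 5: Δl = 1.6/cos45.1° = 2.267 m; N'_5 = 31·cos45.1° − 0·2.267 = 21.9; c'Δl = 21.08; W sinα = 22.0
Σc'Δl = 96.5 kN/m; ΣN' = 260.4 kN/m; ΣW sinα = 93.7 kN/m
Resisting = 96.5 + 260.4·tan29.0° = 96.5 + 144.3 = 240.8 kN/m
FS = 240.8 / 93.7 = 2.571

FS = 2.57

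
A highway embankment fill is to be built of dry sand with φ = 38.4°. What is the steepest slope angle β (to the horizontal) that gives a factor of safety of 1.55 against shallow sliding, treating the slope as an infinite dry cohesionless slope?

β = 27.1°

For an infinite dry cohesionless slope FS = tanφ/tanβ, so tanβ = tanφ / FS.
tanβ = tan38.4° / 1.55 = 0.7926 / 1.55 = 0.5113
β = arctan(0.5113) = 27.08°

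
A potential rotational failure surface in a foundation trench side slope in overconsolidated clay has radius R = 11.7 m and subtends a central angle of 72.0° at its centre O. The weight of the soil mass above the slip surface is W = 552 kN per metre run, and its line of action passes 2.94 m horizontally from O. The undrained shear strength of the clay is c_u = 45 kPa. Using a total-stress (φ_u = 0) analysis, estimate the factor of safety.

FS = 4.77

Taking moments about the centre O, the resisting moment is provided by the undrained shear strength acting along the arc:
Arc length L_a = R·θ = 11.7·(72.0°·π/180) = 11.7·1.2566 = 14.70 m
M_R = c_u·L_a·R = 45·14.70·11.7 = 7740.9 kN·m/m
M_D = W·d = 552·2.94 = 1622.9 kN·m/m
FS = M_R / M_D = 7740.9 / 1622.9 = 4.770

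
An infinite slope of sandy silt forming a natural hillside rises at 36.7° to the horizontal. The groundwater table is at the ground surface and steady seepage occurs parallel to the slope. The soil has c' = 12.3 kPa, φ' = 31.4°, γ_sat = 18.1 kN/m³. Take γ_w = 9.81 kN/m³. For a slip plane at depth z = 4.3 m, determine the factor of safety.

With seepage parallel to the slope and the water table at the surface, the effective normal stress on the slip plane uses the buoyant unit weight γ' = γ_sat − γ_w while the driving shear stress uses γ_sat:
FS = [c' + γ' z cos²β tanφ'] / [γ_sat z sinβ cosβ]
γ' = 18.1 − 9.81 = 8.29 kN/m³
Numerator = 12.3 + 8.29·4.3·cos²36.7°·tan31.4° = 12.3 + 8.29·4.3·0.6428·0.6104 = 26.288 kPa
Denominator = 18.1·4.3·sin36.7°·cos36.7° = 18.1·4.3·0.5976·0.8018 = 37.293 kPa
FS = 26.288 / 37.293 = 0.705

FS = 0.70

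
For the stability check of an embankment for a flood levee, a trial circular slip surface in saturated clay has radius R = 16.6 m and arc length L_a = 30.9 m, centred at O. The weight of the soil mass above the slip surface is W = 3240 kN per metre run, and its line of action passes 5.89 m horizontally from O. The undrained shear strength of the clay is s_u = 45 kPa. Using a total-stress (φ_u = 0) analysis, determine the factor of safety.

FS = 1.21

Taking moments about the centre O, the resisting moment is provided by the undrained shear strength acting along the arc:
M_R = s_u·L_a·R = 45·30.90·16.6 = 23082.3 kN·m/m
M_D = W·d = 3240·5.89 = 19083.6 kN·m/m
FS = M_R / M_D = 23082.3 / 19083.6 = 1.210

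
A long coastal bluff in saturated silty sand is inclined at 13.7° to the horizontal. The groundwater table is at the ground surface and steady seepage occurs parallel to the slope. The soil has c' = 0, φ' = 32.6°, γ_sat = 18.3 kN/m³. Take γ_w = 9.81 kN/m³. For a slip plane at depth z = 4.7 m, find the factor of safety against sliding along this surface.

FS = 1.22

With seepage parallel to the slope and the water table at the surface, the effective normal stress on the slip plane uses the buoyant unit weight γ' = γ_sat − γ_w while the driving shear stress uses γ_sat:
FS = [c' + γ' z cos²β tanφ'] / [γ_sat z sinβ cosβ]
(For c' = 0 this reduces to FS = (γ'/γ_sat)·tanφ'/tanβ.)
γ' = 18.3 − 9.81 = 8.49 kN/m³
Numerator = 0.0 + 8.49·4.7·cos²13.7°·tan32.6° = 0.0 + 8.49·4.7·0.9439·0.6395 = 24.088 kPa
Denominator = 18.3·4.7·sin13.7°·cos13.7° = 18.3·4.7·0.2368·0.9715 = 19.791 kPa
FS = 24.088 / 19.791 = 1.217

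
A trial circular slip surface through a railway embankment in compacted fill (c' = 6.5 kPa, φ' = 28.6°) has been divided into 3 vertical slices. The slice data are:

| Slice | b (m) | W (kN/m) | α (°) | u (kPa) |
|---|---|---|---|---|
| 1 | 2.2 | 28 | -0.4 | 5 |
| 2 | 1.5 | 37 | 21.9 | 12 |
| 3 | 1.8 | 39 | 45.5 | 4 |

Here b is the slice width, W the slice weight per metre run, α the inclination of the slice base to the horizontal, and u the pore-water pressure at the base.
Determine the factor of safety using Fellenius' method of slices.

Ordinary method of slices: FS = Σ[c'·Δl_i + (W_i cosα_i − u_i·Δl_i)·tanφ'] / Σ W_i sinα_i, with Δl_i = b_i / cosα_i.
Slice 1: Δl = 2.2/cos(-0.4°) = 2.200 m; N'_1 = 28·cos(-0.4°) − 5·2.200 = 17.0; c'Δl = 14.30; W sinα = -0.2
Slice 2: Δl = 1.5/cos21.9° = 1.617 m; N'_2 = 37·cos21.9° − 12·1.617 = 14.9; c'Δl = 10.51; W sinα = 13.8
Slice 3: Δl = 1.8/cos45.5° = 2.568 m; N'_3 = 39·cos45.5° − 4·2.568 = 17.1; c'Δl = 16.69; W sinα = 27.8
Σc'Δl = 41.5 kN/m; ΣN' = 49.0 kN/m; ΣW sinα = 41.4 kN/m
Resisting = 41.5 + 49.0·tan28.6° = 41.5 + 26.7 = 68.2 kN/m
FS = 68.2 / 41.4 = 1.647

FS = 1.65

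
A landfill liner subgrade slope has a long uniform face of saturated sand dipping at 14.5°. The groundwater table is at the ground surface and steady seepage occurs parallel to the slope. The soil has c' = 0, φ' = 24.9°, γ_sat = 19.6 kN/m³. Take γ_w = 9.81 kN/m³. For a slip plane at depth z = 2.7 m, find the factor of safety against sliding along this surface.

FS = 0.90

With seepage parallel to the slope and the water table at the surface, the effective normal stress on the slip plane uses the buoyant unit weight γ' = γ_sat − γ_w while the driving shear stress uses γ_sat:
FS = [c' + γ' z cos²β tanφ'] / [γ_sat z sinβ cosβ]
(For c' = 0 this reduces to FS = (γ'/γ_sat)·tanφ'/tanβ.)
γ' = 19.6 − 9.81 = 9.79 kN/m³
Numerator = 0.0 + 9.79·2.7·cos²14.5°·tan24.9° = 0.0 + 9.79·2.7·0.9373·0.4642 = 11.501 kPa
Denominator = 19.6·2.7·sin14.5°·cos14.5° = 19.6·2.7·0.2504·0.9681 = 12.828 kPa
FS = 11.501 / 12.828 = 0.897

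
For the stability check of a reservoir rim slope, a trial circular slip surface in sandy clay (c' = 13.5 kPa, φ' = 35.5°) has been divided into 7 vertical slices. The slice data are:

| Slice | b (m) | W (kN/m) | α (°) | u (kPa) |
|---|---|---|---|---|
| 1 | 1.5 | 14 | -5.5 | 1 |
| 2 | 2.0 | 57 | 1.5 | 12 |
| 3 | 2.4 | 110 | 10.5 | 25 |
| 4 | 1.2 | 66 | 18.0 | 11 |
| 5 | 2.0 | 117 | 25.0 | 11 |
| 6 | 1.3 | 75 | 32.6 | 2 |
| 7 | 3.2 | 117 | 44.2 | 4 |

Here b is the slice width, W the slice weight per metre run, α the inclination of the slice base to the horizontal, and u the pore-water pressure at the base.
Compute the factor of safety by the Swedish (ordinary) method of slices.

Ordinary method of slices: FS = Σ[c'·Δl_i + (W_i cosα_i − u_i·Δl_i)·tanφ'] / Σ W_i sinα_i, with Δl_i = b_i / cosα_i.
Slice 1: Δl = 1.5/cos(-5.5°) = 1.507 m; N'_1 = 14·cos(-5.5°) − 1·1.507 = 12.4; c'Δl = 20.34; W sinα = -1.3
Slice 2: Δl = 2.0/cos1.5° = 2.001 m; N'_2 = 57·cos1.5° − 12·2.001 = 33.0; c'Δl = 27.01; W sinα = 1.5
Slice 3: Δl = 2.4/cos10.5° = 2.441 m; N'_3 = 110·cos10.5° − 25·2.441 = 47.1; c'Δl = 32.95; W sinα = 20.0
Slice 4: Δl = 1.2/cos18.0° = 1.262 m; N'_4 = 66·cos18.0° − 11·1.262 = 48.9; c'Δl = 17.03; W sinα = 20.4
Slice 5: Δl = 2.0/cos25.0° = 2.207 m; N'_5 = 117·cos25.0° − 11·2.207 = 81.8; c'Δl = 29.79; W sinα = 49.4
Slice 6: Δl = 1.3/cos32.6° = 1.543 m; N'_6 = 75·cos32.6° − 2·1.543 = 60.1; c'Δl = 20.83; W sinα = 40.4
Slice 7: Δl = 3.2/cos44.2° = 4.464 m; N'_7 = 117·cos44.2° − 4·4.464 = 66.0; c'Δl = 60.26; W sinα = 81.6
Σc'Δl = 208.2 kN/m; ΣN' = 349.3 kN/m; ΣW sinα = 212.0 kN/m
Resisting = 208.2 + 349.3·tan35.5° = 208.2 + 249.2 = 457.4 kN/m
FS = 457.4 / 212.0 = 2.157

FS = 2.16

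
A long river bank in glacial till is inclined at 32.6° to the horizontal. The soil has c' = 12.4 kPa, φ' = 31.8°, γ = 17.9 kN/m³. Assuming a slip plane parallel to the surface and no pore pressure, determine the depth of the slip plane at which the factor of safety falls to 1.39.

Setting FS = 1.39 in FS = [c' + γz cos²β tanφ'] / [γz sinβ cosβ] and solving for z:
z = c' / [γ cosβ (FS·sinβ − cosβ·tanφ')]
  = 12.4 / [17.9·cos32.6°·(1.39·sin32.6° − cos32.6°·tan31.8°)]
  = 12.4 / [17.9·0.8425·(1.39·0.5388 − 0.8425·0.6200)]
  = 12.4 / 3.4163 = 3.630 m

z = 3.63 m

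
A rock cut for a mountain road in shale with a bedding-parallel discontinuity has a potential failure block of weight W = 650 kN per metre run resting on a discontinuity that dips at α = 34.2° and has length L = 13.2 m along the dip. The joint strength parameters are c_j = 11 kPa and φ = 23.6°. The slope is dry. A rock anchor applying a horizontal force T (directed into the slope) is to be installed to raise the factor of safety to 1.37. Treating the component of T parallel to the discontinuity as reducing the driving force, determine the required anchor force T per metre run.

T = 87 kN/m

Resolving forces along and normal to the sliding plane, with the horizontal anchor force T adding T·sinα to the effective normal force and T·cosα acting up the plane against the driving force:
FS = [c_jL + (W cosα + T sinα) tanφ] / [W sinα − T cosα]
Without the anchor: N' = 537.6 kN/m, driving T_d = 365.4 kN/m, resisting R = 11·13.2 + 537.6·tan23.6° = 380.1 kN/m, FS = 1.04.
Setting FS = 1.37 and solving for T:
1.37·(365.4 − T cos34.2°) = 380.1 + T sin34.2°·tan23.6°
T·(sin34.2°·tan23.6° + 1.37·cos34.2°) = 1.37·365.4 − 380.1
T·(0.5621·0.4369 + 1.37·0.8271) = 500.5 − 380.1 = 120.5
T·1.3787 = 120.5
T = 87.4 kN/m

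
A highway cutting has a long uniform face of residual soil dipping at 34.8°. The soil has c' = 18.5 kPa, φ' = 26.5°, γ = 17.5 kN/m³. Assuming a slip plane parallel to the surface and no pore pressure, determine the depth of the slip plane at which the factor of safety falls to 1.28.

z = 4.01 m

Setting FS = 1.28 in FS = [c' + γz cos²β tanφ'] / [γz sinβ cosβ] and solving for z:
z = c' / [γ cosβ (FS·sinβ − cosβ·tanφ')]
  = 18.5 / [17.5·cos34.8°·(1.28·sin34.8° − cos34.8°·tan26.5°)]
  = 18.5 / [17.5·0.8211·(1.28·0.5707 − 0.8211·0.4986)]
  = 18.5 / 4.6143 = 4.009 m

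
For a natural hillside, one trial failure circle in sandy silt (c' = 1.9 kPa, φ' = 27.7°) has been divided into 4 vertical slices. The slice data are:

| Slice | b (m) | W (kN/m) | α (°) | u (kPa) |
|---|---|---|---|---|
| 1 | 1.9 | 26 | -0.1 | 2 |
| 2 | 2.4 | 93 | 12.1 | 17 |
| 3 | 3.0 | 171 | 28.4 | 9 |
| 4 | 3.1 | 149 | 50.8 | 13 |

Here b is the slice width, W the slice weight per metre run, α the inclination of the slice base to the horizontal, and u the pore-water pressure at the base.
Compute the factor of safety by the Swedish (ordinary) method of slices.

FS = 0.65

Ordinary method of slices: FS = Σ[c'·Δl_i + (W_i cosα_i − u_i·Δl_i)·tanφ'] / Σ W_i sinα_i, with Δl_i = b_i / cosα_i.
Slice 1: Δl = 1.9/cos(-0.1°) = 1.900 m; N'_1 = 26·cos(-0.1°) − 2·1.900 = 22.2; c'Δl = 3.61; W sinα = -0.0
Slice 2: Δl = 2.4/cos12.1° = 2.455 m; N'_2 = 93·cos12.1° − 17·2.455 = 49.2; c'Δl = 4.66; W sinα = 19.5
Slice 3: Δl = 3.0/cos28.4° = 3.410 m; N'_3 = 171·cos28.4° − 9·3.410 = 119.7; c'Δl = 6.48; W sinα = 81.3
Slice 4: Δl = 3.1/cos50.8° = 4.905 m; N'_4 = 149·cos50.8° − 13·4.905 = 30.4; c'Δl = 9.32; W sinα = 115.5
Σc'Δl = 24.1 kN/m; ΣN' = 221.5 kN/m; ΣW sinα = 216.2 kN/m
Resisting = 24.1 + 221.5·tan27.7° = 24.1 + 116.3 = 140.4 kN/m
FS = 140.4 / 216.2 = 0.649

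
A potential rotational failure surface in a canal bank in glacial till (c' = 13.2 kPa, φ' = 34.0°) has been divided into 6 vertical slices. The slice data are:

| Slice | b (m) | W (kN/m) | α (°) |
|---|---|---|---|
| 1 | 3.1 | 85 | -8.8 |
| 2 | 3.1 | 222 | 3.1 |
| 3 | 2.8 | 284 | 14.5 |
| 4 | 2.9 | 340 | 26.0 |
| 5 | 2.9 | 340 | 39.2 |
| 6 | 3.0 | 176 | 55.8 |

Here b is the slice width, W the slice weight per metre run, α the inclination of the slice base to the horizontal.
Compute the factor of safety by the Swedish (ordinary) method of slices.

Ordinary method of slices: FS = Σ[c'·Δl_i + (W_i cosα_i)·tanφ'] / Σ W_i sinα_i, with Δl_i = b_i / cosα_i.
Slice 1: Δl = 3.1/cos(-8.8°) = 3.137 m; N'_1 = 85·cos(-8.8°) = 84.0; c'Δl = 41.41; W sinα = -13.0
Slice 2: Δl = 3.1/cos3.1° = 3.105 m; N'_2 = 222·cos3.1° = 221.7; c'Δl = 40.98; W sinα = 12.0
Slice 3: Δl = 2.8/cos14.5° = 2.892 m; N'_3 = 284·cos14.5° = 275.0; c'Δl = 38.18; W sinα = 71.1
Slice 4: Δl = 2.9/cos26.0° = 3.227 m; N'_4 = 340·cos26.0° = 305.6; c'Δl = 42.59; W sinα = 149.0
Slice 5: Δl = 2.9/cos39.2° = 3.742 m; N'_5 = 340·cos39.2° = 263.5; c'Δl = 49.40; W sinα = 214.9
Slice 6: Δl = 3.0/cos55.8° = 5.337 m; N'_6 = 176·cos55.8° = 98.9; c'Δl = 70.45; W sinα = 145.6
Σc'Δl = 283.0 kN/m; ΣN' = 1248.6 kN/m; ΣW sinα = 579.6 kN/m
Resisting = 283.0 + 1248.6·tan34.0° = 283.0 + 842.2 = 1125.2 kN/m
FS = 1125.2 / 579.6 = 1.941

FS = 1.94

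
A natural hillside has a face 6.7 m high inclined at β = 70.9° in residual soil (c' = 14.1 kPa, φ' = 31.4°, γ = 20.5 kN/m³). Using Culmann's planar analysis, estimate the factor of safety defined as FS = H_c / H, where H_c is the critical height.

H_c = (4c'/γ) · sinβ cosφ' / [1 − cos(β − φ')]
    = (4·14.1/20.5) · sin70.9°·cos31.4° / [1 − cos39.5°]
    = 2.751 · 0.8066 / 0.2284 = 9.72 m
FS = H_c / H = 9.72 / 6.7 = 1.450

FS = 1.45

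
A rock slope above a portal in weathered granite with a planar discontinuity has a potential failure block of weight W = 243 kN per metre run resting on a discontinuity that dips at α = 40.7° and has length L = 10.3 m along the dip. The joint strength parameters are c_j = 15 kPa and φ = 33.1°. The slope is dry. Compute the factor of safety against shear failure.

Resolving the block weight along and normal to the plane and applying the Mohr–Coulomb strength on the joint:
N' = W cosα = 243·cos40.7° = 184.2 kN/m
Driving force T = W sinα = 243·sin40.7° = 158.5 kN/m
Resisting force R = c_j·L + N'·tanφ = 15·10.3 + 184.2·tan33.1° = 154.5 + 120.1 = 274.6 kN/m
FS = R / T = 274.6 / 158.5 = 1.733

FS = 1.73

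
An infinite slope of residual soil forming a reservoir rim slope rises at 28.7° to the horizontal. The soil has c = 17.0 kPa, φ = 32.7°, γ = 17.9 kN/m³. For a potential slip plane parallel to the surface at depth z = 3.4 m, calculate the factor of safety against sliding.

For an infinite slope with a slip plane parallel to the surface (no pore pressure): FS = [c + γz cos²β tanφ] / [γz sinβ cosβ].
γz = 17.9·3.4 = 60.86 kN/m²
Numerator = 17.0 + 60.86·cos²28.7°·tan32.7° = 17.0 + 60.86·0.7694·0.6420 = 47.061 kPa
Denominator = 60.86·sin28.7°·cos28.7° = 60.86·0.4802·0.8771 = 25.636 kPa
FS = 47.061 / 25.636 = 1.836

FS = 1.84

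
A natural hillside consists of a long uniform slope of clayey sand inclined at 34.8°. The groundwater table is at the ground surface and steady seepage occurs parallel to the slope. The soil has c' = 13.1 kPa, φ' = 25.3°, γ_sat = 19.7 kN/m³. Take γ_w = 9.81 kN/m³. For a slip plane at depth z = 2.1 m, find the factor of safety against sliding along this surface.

With seepage parallel to the slope and the water table at the surface, the effective normal stress on the slip plane uses the buoyant unit weight γ' = γ_sat − γ_w while the driving shear stress uses γ_sat:
FS = [c' + γ' z cos²β tanφ'] / [γ_sat z sinβ cosβ]
γ' = 19.7 − 9.81 = 9.89 kN/m³
Numerator = 13.1 + 9.89·2.1·cos²34.8°·tan25.3° = 13.1 + 9.89·2.1·0.6743·0.4727 = 19.720 kPa
Denominator = 19.7·2.1·sin34.8°·cos34.8° = 19.7·2.1·0.5707·0.8211 = 19.388 kPa
FS = 19.720 / 19.388 = 1.017

FS = 1.02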